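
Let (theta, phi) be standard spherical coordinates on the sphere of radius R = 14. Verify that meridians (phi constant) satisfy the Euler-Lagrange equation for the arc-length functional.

On the sphere of radius R = 14 with spherical coordinates (θ, φ), the induced metric is
    ds^2 = 196(dθ^2 + sin^2(θ) dφ^2).
Using θ as the parameter, the arc-length functional becomes
    J[φ] = ∫ 14 sqrt(1 + sin^2(θ) (dφ/dθ)^2) dθ.
So L = 14 sqrt(1 + sin^2(θ) φ'^2). Compute
    ∂L/∂φ = 0  (L has no explicit φ dependence),
    ∂L/∂φ' = 14 sin^2(θ) φ' / sqrt(1 + sin^2(θ) φ'^2).
For the candidate φ(θ) = c (constant), φ' = 0, so ∂L/∂φ' evaluated along the candidate vanishes, and ∂L/∂φ is identically zero. Hence
    d/dθ(∂L/∂φ') − ∂L/∂φ = 0
is satisfied. Therefore meridians φ = const are extremals of arc length — they are geodesics on the sphere.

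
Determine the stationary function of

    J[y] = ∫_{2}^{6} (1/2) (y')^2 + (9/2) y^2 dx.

The Lagrangian is L = (1/2) (y')^2 + (9/2) y^2.
Compute ∂L/∂y = 9y, ∂L/∂y' = y'.
The Euler-Lagrange equation d/dx(∂L/∂y') − ∂L/∂y = 0 reduces to
    y'' − 9 y = 0.
Its general solution is
    y(x) = A e^(3x) + B e^(−3x),
with A, B fixed by the endpoint conditions.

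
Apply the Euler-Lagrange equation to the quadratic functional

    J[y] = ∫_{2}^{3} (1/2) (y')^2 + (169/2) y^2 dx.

The Lagrangian is L = (1/2) (y')^2 + (169/2) y^2.
Compute ∂L/∂y = 169y, ∂L/∂y' = y'.
The Euler-Lagrange equation d/dx(∂L/∂y') − ∂L/∂y = 0 reduces to
    y'' − 169 y = 0.
Its general solution is
    y(x) = A e^(13x) + B e^(−13x),
with A, B fixed by the endpoint conditions.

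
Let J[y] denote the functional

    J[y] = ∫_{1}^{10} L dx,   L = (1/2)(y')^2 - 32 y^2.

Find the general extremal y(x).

The Lagrangian is L = (1/2)(y')^2 - 32 y^2.
∂L/∂y = -64y.
∂L/∂y' = y'.
The Euler-Lagrange equation d/dx(∂L/∂y') − ∂L/∂y = 0 becomes:
    y'' + 64 y = 0
General solution: y(x) = A sin(8x) + B cos(8x), where A and B are arbitrary constants fixed by the endpoint conditions.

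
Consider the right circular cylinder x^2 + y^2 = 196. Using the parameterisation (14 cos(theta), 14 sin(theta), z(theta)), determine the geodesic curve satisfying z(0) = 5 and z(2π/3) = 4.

Parameterise the cylinder of radius R = 14 as
    r(θ) = (14 cos θ, 14 sin θ, z(θ)).
The arc-length element is
    ds = sqrt(196 + (dz/dθ)^2) dθ,
so the Lagrangian is L = sqrt(196 + z'^2).
L depends on z' only, not on z or θ, so ∂L/∂z = 0 and
    ∂L/∂z' = z' / sqrt(196 + z'^2).
The Euler-Lagrange equation gives
    d/dθ( z' / sqrt(196 + z'^2) ) = 0,
so z' is constant. Integrating once:
    z(θ) = a θ + b,
a helix on the cylinder (a straight line when the cylinder is unrolled). The constants a, b are determined by the endpoint conditions.
With endpoint conditions z(0) = 5 and z(2π/3) = 4: from z(0) = b we get b = 5, and a·2π/3 + 5 = 4 gives a = -3/(2π), so
    z(θ) = (-3/(2π)) θ + 5.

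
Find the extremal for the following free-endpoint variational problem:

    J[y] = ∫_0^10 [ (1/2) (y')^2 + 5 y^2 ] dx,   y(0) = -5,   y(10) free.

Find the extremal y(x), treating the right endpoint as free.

The Lagrangian L = (1/2) (y')^2 + 5 y^2 gives
    ∂L/∂y = 10 y,   ∂L/∂y' = y'.
Euler-Lagrange: y'' − 10 y = 0.
With k = sqrt(10), the general solution is
    y(x) = A cosh(sqrt(10) x) + B sinh(sqrt(10) x).
Fixed left endpoint y(0) = -5 ⇒ A = -5.
The right endpoint x = 10 is free, so the natural (transversality) condition is ∂L/∂y' |_{x=10} = 0, i.e. y'(10) = 0.
Compute y'(x) = A k sinh(k x) + B k cosh(k x), so
    y'(10) = A k sinh(k·10) + B k cosh(k·10) = 0
    ⇒ B = −A tanh(k·10) = 5 tanh(sqrt(10)·10).
Therefore the extremal is
    y(x) = −5 cosh(sqrt(10) x) + 5 tanh(sqrt(10)·10) sinh(sqrt(10) x).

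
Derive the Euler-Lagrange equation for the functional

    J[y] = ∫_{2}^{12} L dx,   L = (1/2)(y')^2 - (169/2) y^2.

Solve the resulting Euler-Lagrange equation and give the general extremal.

The Lagrangian is L = (1/2)(y')^2 - (169/2) y^2.
∂L/∂y = -169y.
∂L/∂y' = y'.
The Euler-Lagrange equation d/dx(∂L/∂y') − ∂L/∂y = 0 becomes:
    y'' + 169 y = 0
General solution: y(x) = A sin(13x) + B cos(13x), where A and B are arbitrary constants fixed by the endpoint conditions.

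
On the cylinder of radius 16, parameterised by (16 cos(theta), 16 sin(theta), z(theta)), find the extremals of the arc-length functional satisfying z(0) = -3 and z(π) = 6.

Parameterise the cylinder of radius R = 16 as
    r(θ) = (16 cos θ, 16 sin θ, z(θ)).
The arc-length element is
    ds = sqrt(256 + (dz/dθ)^2) dθ,
so the Lagrangian is L = sqrt(256 + z'^2).
L depends on z' only, not on z or θ, so ∂L/∂z = 0 and
    ∂L/∂z' = z' / sqrt(256 + z'^2).
The Euler-Lagrange equation gives
    d/dθ( z' / sqrt(256 + z'^2) ) = 0,
so z' is constant. Integrating once:
    z(θ) = a θ + b,
a helix on the cylinder (a straight line when the cylinder is unrolled). The constants a, b are determined by the endpoint conditions.
With endpoint conditions z(0) = -3 and z(π) = 6: from z(0) = b we get b = -3, and a·π + -3 = 6 gives a = 9/π, so
    z(θ) = (9/π) θ − 3.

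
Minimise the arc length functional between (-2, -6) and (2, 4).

Arc-length functional: J[y] = ∫ sqrt(1 + (y')^2) dx.
Lagrangian L = sqrt(1 + (y')^2) has no explicit y dependence, so ∂L/∂y = 0 and the Euler-Lagrange equation gives
    d/dx( y' / sqrt(1 + (y')^2) ) = 0  ⇒  y' / sqrt(1 + (y')^2) = const.
Hence y' is constant, so y(x) is affine.
Fitting the endpoints (-2, -6) and (2, 4):
    slope m = (4 − (-6)) / (2 − (-2)) = 5/2,
    intercept c = (-6) − m·(-2) = -1.
Extremal: y(x) = (5/2) x - 1.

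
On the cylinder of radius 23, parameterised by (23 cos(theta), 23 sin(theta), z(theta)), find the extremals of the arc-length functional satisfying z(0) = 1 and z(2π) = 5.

Parameterise the cylinder of radius R = 23 as
    r(θ) = (23 cos θ, 23 sin θ, z(θ)).
The arc-length element is
    ds = sqrt(529 + (dz/dθ)^2) dθ,
so the Lagrangian is L = sqrt(529 + z'^2).
L depends on z' only, not on z or θ, so ∂L/∂z = 0 and
    ∂L/∂z' = z' / sqrt(529 + z'^2).
The Euler-Lagrange equation gives
    d/dθ( z' / sqrt(529 + z'^2) ) = 0,
so z' is constant. Integrating once:
    z(θ) = a θ + b,
a helix on the cylinder (a straight line when the cylinder is unrolled). The constants a, b are determined by the endpoint conditions.
With endpoint conditions z(0) = 1 and z(2π) = 5: from z(0) = b we get b = 1, and a·2π + 1 = 5 gives a = 2/π, so
    z(θ) = (2/π) θ + 1.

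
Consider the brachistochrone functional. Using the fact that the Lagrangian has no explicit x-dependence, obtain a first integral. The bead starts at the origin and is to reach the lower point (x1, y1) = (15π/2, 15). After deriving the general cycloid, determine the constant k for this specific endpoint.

The Lagrangian L = sqrt((1 + y'^2) / y) has no explicit x dependence, so the Beltrami identity applies:
    L − y' ∂L/∂y' = C.
Compute ∂L/∂y' = y' / sqrt(y (1 + y'^2)).
Substitute:
    sqrt((1 + y'^2)/y) − y'·y' / sqrt(y (1 + y'^2))
    = (1 + y'^2) / sqrt(y (1 + y'^2)) − y'^2 / sqrt(y (1 + y'^2))
    = 1 / sqrt(y (1 + y'^2)) = C.
Squaring and rearranging gives the first integral
    y (1 + y'^2) = 1/C^2 =: k   (constant).
Solving this first-order ODE by the substitution
    y = (k/2)(1 − cos θ)
yields the cycloid parameterisation
    x(θ) = (k/2)(θ − sin θ),   y(θ) = (k/2)(1 − cos θ).
The constant k is fixed by the endpoint condition.
Now fit the given lower endpoint (x1, y1) = (15π/2, 15). At the bottom of the first arch (θ = π), the parametric equations give
    y(π) = (k/2)(1 − cos π) = k,
    x(π) = (k/2)(π − sin π) = kπ/2.
Matching y(π) = 15 gives k = 15, consistent with x(π) = 15π/2. Therefore the specific cycloid is
    x(θ) = (15/2)(θ − sin θ),   y(θ) = (15/2)(1 − cos θ).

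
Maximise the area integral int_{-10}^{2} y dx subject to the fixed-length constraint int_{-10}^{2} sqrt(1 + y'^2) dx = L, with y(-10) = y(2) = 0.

Set up the augmented Lagrangian using a multiplier λ for the length constraint:
    F(y, y') = y − λ sqrt(1 + y'^2).
F has no explicit x dependence, so the Beltrami identity yields a first integral
    F − y' ∂F/∂y' = C.
Compute ∂F/∂y' = −λ y' / sqrt(1 + y'^2). Then
    y − λ sqrt(1 + y'^2) + λ y'^2 / sqrt(1 + y'^2) = C
    ⇒  y − λ / sqrt(1 + y'^2) = C.
Solving for y' and integrating gives
    (x − a)^2 + (y − b)^2 = λ^2,
a circular arc of radius λ. The constants a, b are determined by the endpoint conditions y(-10) = y(2) = 0, and λ is fixed implicitly by the length constraint
    ∫_{-10}^{2} sqrt(1 + y'^2) dx = L.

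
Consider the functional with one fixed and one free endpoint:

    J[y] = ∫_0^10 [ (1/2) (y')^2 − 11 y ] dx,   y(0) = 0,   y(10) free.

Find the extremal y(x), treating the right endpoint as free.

The Lagrangian L = (1/2) (y')^2 − 11 y gives
    ∂L/∂y = −11,   ∂L/∂y' = y'.
Euler-Lagrange: d/dx(y') − (−11) = 0, i.e. y'' + 11 = 0, so
    y(x) = −(11/2) x^2 + C1 x + C2.
Fixed left endpoint y(0) = 0 ⇒ C2 = 0.
The right endpoint x = 10 is free, so the natural (transversality) condition is ∂L/∂y' |_{x=10} = 0, i.e. y'(10) = 0.
Compute y'(x) = −11 x + C1, so y'(10) = −110 + C1 = 0 ⇒ C1 = 110.
Therefore the extremal is
    y(x) = −(11/2) x^2 + 110 x.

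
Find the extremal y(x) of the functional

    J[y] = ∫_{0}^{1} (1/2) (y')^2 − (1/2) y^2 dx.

The Lagrangian is L = (1/2) (y')^2 − (1/2) y^2.
Compute ∂L/∂y = -y, ∂L/∂y' = y'.
The Euler-Lagrange equation d/dx(∂L/∂y') − ∂L/∂y = 0 reduces to
    y'' + y = 0.
Its general solution is
    y(x) = A sin(x) + B cos(x),
with A, B fixed by the endpoint conditions.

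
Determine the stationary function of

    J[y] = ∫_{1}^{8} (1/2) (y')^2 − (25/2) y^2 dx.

The Lagrangian is L = (1/2) (y')^2 − (25/2) y^2.
Compute ∂L/∂y = -25y, ∂L/∂y' = y'.
The Euler-Lagrange equation d/dx(∂L/∂y') − ∂L/∂y = 0 reduces to
    y'' + 25 y = 0.
Its general solution is
    y(x) = A sin(5x) + B cos(5x),
with A, B fixed by the endpoint conditions.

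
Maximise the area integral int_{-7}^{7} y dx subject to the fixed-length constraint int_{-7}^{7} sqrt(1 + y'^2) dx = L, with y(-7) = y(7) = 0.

Set up the augmented Lagrangian using a multiplier λ for the length constraint:
    F(y, y') = y − λ sqrt(1 + y'^2).
F has no explicit x dependence, so the Beltrami identity yields a first integral
    F − y' ∂F/∂y' = C.
Compute ∂F/∂y' = −λ y' / sqrt(1 + y'^2). Then
    y − λ sqrt(1 + y'^2) + λ y'^2 / sqrt(1 + y'^2) = C
    ⇒  y − λ / sqrt(1 + y'^2) = C.
Solving for y' and integrating gives
    (x − a)^2 + (y − b)^2 = λ^2,
a circular arc of radius λ. The constants a, b are determined by the endpoint conditions y(-7) = y(7) = 0, and λ is fixed implicitly by the length constraint
    ∫_{-7}^{7} sqrt(1 + y'^2) dx = L.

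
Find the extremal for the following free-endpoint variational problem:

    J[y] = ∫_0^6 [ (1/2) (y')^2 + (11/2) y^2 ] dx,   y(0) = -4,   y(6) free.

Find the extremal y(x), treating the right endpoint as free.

The Lagrangian L = (1/2) (y')^2 + (11/2) y^2 gives
    ∂L/∂y = 11 y,   ∂L/∂y' = y'.
Euler-Lagrange: y'' − 11 y = 0.
With k = sqrt(11), the general solution is
    y(x) = A cosh(sqrt(11) x) + B sinh(sqrt(11) x).
Fixed left endpoint y(0) = -4 ⇒ A = -4.
The right endpoint x = 6 is free, so the natural (transversality) condition is ∂L/∂y' |_{x=6} = 0, i.e. y'(6) = 0.
Compute y'(x) = A k sinh(k x) + B k cosh(k x), so
    y'(6) = A k sinh(k·6) + B k cosh(k·6) = 0
    ⇒ B = −A tanh(k·6) = 4 tanh(sqrt(11)·6).
Therefore the extremal is
    y(x) = −4 cosh(sqrt(11) x) + 4 tanh(sqrt(11)·6) sinh(sqrt(11) x).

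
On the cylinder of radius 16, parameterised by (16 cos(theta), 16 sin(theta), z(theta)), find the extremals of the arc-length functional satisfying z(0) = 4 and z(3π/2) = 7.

Parameterise the cylinder of radius R = 16 as
    r(θ) = (16 cos θ, 16 sin θ, z(θ)).
The arc-length element is
    ds = sqrt(256 + (dz/dθ)^2) dθ,
so the Lagrangian is L = sqrt(256 + z'^2).
L depends on z' only, not on z or θ, so ∂L/∂z = 0 and
    ∂L/∂z' = z' / sqrt(256 + z'^2).
The Euler-Lagrange equation gives
    d/dθ( z' / sqrt(256 + z'^2) ) = 0,
so z' is constant. Integrating once:
    z(θ) = a θ + b,
a helix on the cylinder (a straight line when the cylinder is unrolled). The constants a, b are determined by the endpoint conditions.
With endpoint conditions z(0) = 4 and z(3π/2) = 7: from z(0) = b we get b = 4, and a·3π/2 + 4 = 7 gives a = 2/π, so
    z(θ) = (2/π) θ + 4.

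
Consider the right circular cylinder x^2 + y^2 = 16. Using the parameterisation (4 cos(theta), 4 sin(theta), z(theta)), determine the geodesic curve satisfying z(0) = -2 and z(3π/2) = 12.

Parameterise the cylinder of radius R = 4 as
    r(θ) = (4 cos θ, 4 sin θ, z(θ)).
The arc-length element is
    ds = sqrt(16 + (dz/dθ)^2) dθ,
so the Lagrangian is L = sqrt(16 + z'^2).
L depends on z' only, not on z or θ, so ∂L/∂z = 0 and
    ∂L/∂z' = z' / sqrt(16 + z'^2).
The Euler-Lagrange equation gives
    d/dθ( z' / sqrt(16 + z'^2) ) = 0,
so z' is constant. Integrating once:
    z(θ) = a θ + b,
a helix on the cylinder (a straight line when the cylinder is unrolled). The constants a, b are determined by the endpoint conditions.
With endpoint conditions z(0) = -2 and z(3π/2) = 12: from z(0) = b we get b = -2, and a·3π/2 + -2 = 12 gives a = 28/(3π), so
    z(θ) = (28/(3π)) θ − 2.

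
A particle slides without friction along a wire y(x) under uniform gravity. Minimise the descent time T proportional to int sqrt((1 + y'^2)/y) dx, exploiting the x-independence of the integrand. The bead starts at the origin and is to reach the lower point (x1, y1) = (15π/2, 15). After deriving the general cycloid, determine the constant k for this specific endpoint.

The Lagrangian L = sqrt((1 + y'^2) / y) has no explicit x dependence, so the Beltrami identity applies:
    L − y' ∂L/∂y' = C.
Compute ∂L/∂y' = y' / sqrt(y (1 + y'^2)).
Substitute:
    sqrt((1 + y'^2)/y) − y'·y' / sqrt(y (1 + y'^2))
    = (1 + y'^2) / sqrt(y (1 + y'^2)) − y'^2 / sqrt(y (1 + y'^2))
    = 1 / sqrt(y (1 + y'^2)) = C.
Squaring and rearranging gives the first integral
    y (1 + y'^2) = 1/C^2 =: k   (constant).
Solving this first-order ODE by the substitution
    y = (k/2)(1 − cos θ)
yields the cycloid parameterisation
    x(θ) = (k/2)(θ − sin θ),   y(θ) = (k/2)(1 − cos θ).
The constant k is fixed by the endpoint condition.
Now fit the given lower endpoint (x1, y1) = (15π/2, 15). At the bottom of the first arch (θ = π), the parametric equations give
    y(π) = (k/2)(1 − cos π) = k,
    x(π) = (k/2)(π − sin π) = kπ/2.
Matching y(π) = 15 gives k = 15, consistent with x(π) = 15π/2. Therefore the specific cycloid is
    x(θ) = (15/2)(θ − sin θ),   y(θ) = (15/2)(1 − cos θ).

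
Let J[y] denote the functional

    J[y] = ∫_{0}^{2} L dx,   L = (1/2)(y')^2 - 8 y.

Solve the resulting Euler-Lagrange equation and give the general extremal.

The Lagrangian is L = (1/2)(y')^2 - 8 y.
∂L/∂y = -8.
∂L/∂y' = y'.
The Euler-Lagrange equation d/dx(∂L/∂y') − ∂L/∂y = 0 becomes:
    y'' + 8 = 0
General solution: y(x) = -4 x^2 + A x + B, where A and B are arbitrary constants fixed by the endpoint conditions.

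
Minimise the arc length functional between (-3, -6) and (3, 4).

Arc-length functional: J[y] = ∫ sqrt(1 + (y')^2) dx.
Lagrangian L = sqrt(1 + (y')^2) has no explicit y dependence, so ∂L/∂y = 0 and the Euler-Lagrange equation gives
    d/dx( y' / sqrt(1 + (y')^2) ) = 0  ⇒  y' / sqrt(1 + (y')^2) = const.
Hence y' is constant, so y(x) is affine.
Fitting the endpoints (-3, -6) and (3, 4):
    slope m = (4 − (-6)) / (3 − (-3)) = 5/3,
    intercept c = (-6) − m·(-3) = -1.
Extremal: y(x) = (5/3) x - 1.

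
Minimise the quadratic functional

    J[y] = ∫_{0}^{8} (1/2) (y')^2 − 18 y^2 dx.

The Lagrangian is L = (1/2) (y')^2 − 18 y^2.
Compute ∂L/∂y = -36y, ∂L/∂y' = y'.
The Euler-Lagrange equation d/dx(∂L/∂y') − ∂L/∂y = 0 reduces to
    y'' + 36 y = 0.
Its general solution is
    y(x) = A sin(6x) + B cos(6x),
with A, B fixed by the endpoint conditions.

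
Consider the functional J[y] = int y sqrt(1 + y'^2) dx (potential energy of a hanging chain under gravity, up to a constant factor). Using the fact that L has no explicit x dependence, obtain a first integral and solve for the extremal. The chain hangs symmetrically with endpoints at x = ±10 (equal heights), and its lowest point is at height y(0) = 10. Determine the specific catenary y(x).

The Lagrangian L(y, y') = y sqrt(1 + y'^2) has no explicit x dependence, so the Beltrami identity applies:
    L − y' ∂L/∂y' = C.
Compute ∂L/∂y' = y · y' / sqrt(1 + y'^2). Then
    L − y' ∂L/∂y'
    = y sqrt(1 + y'^2) − y · y'^2 / sqrt(1 + y'^2)
    = y (1 + y'^2 − y'^2) / sqrt(1 + y'^2)
    = y / sqrt(1 + y'^2) = C.
Squaring gives y^2 = C^2 (1 + y'^2), i.e.
    y'^2 = y^2 / C^2 − 1.
Separating variables,
    dy / sqrt(y^2 − C^2) = dx / C,
and integrating gives arccosh(y / C) = (x − a)/C, so
    y(x) = C cosh((x − a)/C),
the catenary. The constants C and a are fixed by the two endpoint conditions (and, for the hanging-chain problem, the length constraint selects C).
Now fit the given data. The endpoints x = ±10 are symmetric at equal height, so the catenary is even about its minimum: a = 0 and y(x) = C cosh(x/C). The lowest point is y(0) = C cosh(0) = C, and we are told y(0) = 10, so C = 10. Therefore
    y(x) = 10 cosh(x/10),
and at the endpoints
    y(±10) = 10 cosh(10/10).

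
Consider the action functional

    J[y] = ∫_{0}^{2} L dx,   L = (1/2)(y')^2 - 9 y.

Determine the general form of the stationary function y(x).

The Lagrangian is L = (1/2)(y')^2 - 9 y.
∂L/∂y = -9.
∂L/∂y' = y'.
The Euler-Lagrange equation d/dx(∂L/∂y') − ∂L/∂y = 0 becomes:
    y'' + 9 = 0
General solution: y(x) = -(9/2) x^2 + A x + B, where A and B are arbitrary constants fixed by the endpoint conditions.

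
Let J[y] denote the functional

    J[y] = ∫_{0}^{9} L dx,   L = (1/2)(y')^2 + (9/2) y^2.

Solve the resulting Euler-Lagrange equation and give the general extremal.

The Lagrangian is L = (1/2)(y')^2 + (9/2) y^2.
∂L/∂y = 9y.
∂L/∂y' = y'.
The Euler-Lagrange equation d/dx(∂L/∂y') − ∂L/∂y = 0 becomes:
    y'' - 9 y = 0
General solution: y(x) = A e^(3x) + B e^(-3x), where A and B are arbitrary constants fixed by the endpoint conditions.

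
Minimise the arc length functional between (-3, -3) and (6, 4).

Arc-length functional: J[y] = ∫ sqrt(1 + (y')^2) dx.
Lagrangian L = sqrt(1 + (y')^2) has no explicit y dependence, so ∂L/∂y = 0 and the Euler-Lagrange equation gives
    d/dx( y' / sqrt(1 + (y')^2) ) = 0  ⇒  y' / sqrt(1 + (y')^2) = const.
Hence y' is constant, so y(x) is affine.
Fitting the endpoints (-3, -3) and (6, 4):
    slope m = (4 − (-3)) / (6 − (-3)) = 7/9,
    intercept c = (-3) − m·(-3) = -2/3.
Extremal: y(x) = (7/9) x - 2/3.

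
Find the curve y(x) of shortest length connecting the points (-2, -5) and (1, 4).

Arc-length functional: J[y] = ∫ sqrt(1 + (y')^2) dx.
Lagrangian L = sqrt(1 + (y')^2) has no explicit y dependence, so ∂L/∂y = 0 and the Euler-Lagrange equation gives
    d/dx( y' / sqrt(1 + (y')^2) ) = 0  ⇒  y' / sqrt(1 + (y')^2) = const.
Hence y' is constant, so y(x) is affine.
Fitting the endpoints (-2, -5) and (1, 4):
    slope m = (4 − (-5)) / (1 − (-2)) = 3,
    intercept c = (-5) − m·(-2) = 1.
Extremal: y(x) = 3 x + 1.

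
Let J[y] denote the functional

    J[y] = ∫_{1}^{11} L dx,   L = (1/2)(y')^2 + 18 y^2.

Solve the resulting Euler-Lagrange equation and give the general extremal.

The Lagrangian is L = (1/2)(y')^2 + 18 y^2.
∂L/∂y = 36y.
∂L/∂y' = y'.
The Euler-Lagrange equation d/dx(∂L/∂y') − ∂L/∂y = 0 becomes:
    y'' - 36 y = 0
General solution: y(x) = A e^(6x) + B e^(-6x), where A and B are arbitrary constants fixed by the endpoint conditions.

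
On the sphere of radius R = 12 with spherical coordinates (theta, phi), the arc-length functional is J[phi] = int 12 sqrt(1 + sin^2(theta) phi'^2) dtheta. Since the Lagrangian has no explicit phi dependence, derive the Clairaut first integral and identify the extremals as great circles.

On the sphere of radius R = 12 with spherical coordinates (θ, φ), the induced metric is
    ds^2 = 144(dθ^2 + sin^2(θ) dφ^2).
Parameterise by θ; the arc-length functional is
    J[φ] = ∫ 12 sqrt(1 + sin^2(θ) (dφ/dθ)^2) dθ,
so L = 12 sqrt(1 + sin^2(θ) φ'^2). Compute
    ∂L/∂φ = 0  (L has no explicit φ dependence),
    ∂L/∂φ' = 12 sin^2(θ) φ' / sqrt(1 + sin^2(θ) φ'^2).
Since ∂L/∂φ = 0, the Euler-Lagrange equation
    d/dθ(∂L/∂φ') − ∂L/∂φ = 0
reduces to d/dθ(∂L/∂φ') = 0, i.e. the momentum conjugate to φ is conserved:
    12 sin^2(θ) φ' / sqrt(1 + sin^2(θ) φ'^2) = C.
The overall factor of 12 is constant, so dividing through gives Clairaut's relation sin^2(θ) φ' / sqrt(1 + sin^2(θ) φ'^2) = C' (with C' = C/12). Solving for φ' and integrating gives the great-circle family
    cot(θ) = A cos(φ − φ_0),
i.e. the intersection of the sphere with a plane through the origin. The two constants A and φ_0 (equivalently C and one phase) are fixed by the two endpoint conditions.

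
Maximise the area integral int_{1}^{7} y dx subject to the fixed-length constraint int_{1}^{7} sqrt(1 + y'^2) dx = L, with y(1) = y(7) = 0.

Set up the augmented Lagrangian using a multiplier λ for the length constraint:
    F(y, y') = y − λ sqrt(1 + y'^2).
F has no explicit x dependence, so the Beltrami identity yields a first integral
    F − y' ∂F/∂y' = C.
Compute ∂F/∂y' = −λ y' / sqrt(1 + y'^2). Then
    y − λ sqrt(1 + y'^2) + λ y'^2 / sqrt(1 + y'^2) = C
    ⇒  y − λ / sqrt(1 + y'^2) = C.
Solving for y' and integrating gives
    (x − a)^2 + (y − b)^2 = λ^2,
a circular arc of radius λ. The constants a, b are determined by the endpoint conditions y(1) = y(7) = 0, and λ is fixed implicitly by the length constraint
    ∫_{1}^{7} sqrt(1 + y'^2) dx = L.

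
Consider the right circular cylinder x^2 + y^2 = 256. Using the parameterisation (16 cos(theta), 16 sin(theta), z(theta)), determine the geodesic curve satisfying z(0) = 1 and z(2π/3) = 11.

Parameterise the cylinder of radius R = 16 as
    r(θ) = (16 cos θ, 16 sin θ, z(θ)).
The arc-length element is
    ds = sqrt(256 + (dz/dθ)^2) dθ,
so the Lagrangian is L = sqrt(256 + z'^2).
L depends on z' only, not on z or θ, so ∂L/∂z = 0 and
    ∂L/∂z' = z' / sqrt(256 + z'^2).
The Euler-Lagrange equation gives
    d/dθ( z' / sqrt(256 + z'^2) ) = 0,
so z' is constant. Integrating once:
    z(θ) = a θ + b,
a helix on the cylinder (a straight line when the cylinder is unrolled). The constants a, b are determined by the endpoint conditions.
With endpoint conditions z(0) = 1 and z(2π/3) = 11: from z(0) = b we get b = 1, and a·2π/3 + 1 = 11 gives a = 15/π, so
    z(θ) = (15/π) θ + 1.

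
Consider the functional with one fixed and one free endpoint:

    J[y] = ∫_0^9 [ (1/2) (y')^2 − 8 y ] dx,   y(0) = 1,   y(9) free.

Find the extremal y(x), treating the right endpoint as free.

The Lagrangian L = (1/2) (y')^2 − 8 y gives
    ∂L/∂y = −8,   ∂L/∂y' = y'.
Euler-Lagrange: d/dx(y') − (−8) = 0, i.e. y'' + 8 = 0, so
    y(x) = −(8/2) x^2 + C1 x + C2.
Fixed left endpoint y(0) = 1 ⇒ C2 = 1.
The right endpoint x = 9 is free, so the natural (transversality) condition is ∂L/∂y' |_{x=9} = 0, i.e. y'(9) = 0.
Compute y'(x) = −8 x + C1, so y'(9) = −72 + C1 = 0 ⇒ C1 = 72.
Therefore the extremal is
    y(x) = −4 x^2 + 72 x + 1.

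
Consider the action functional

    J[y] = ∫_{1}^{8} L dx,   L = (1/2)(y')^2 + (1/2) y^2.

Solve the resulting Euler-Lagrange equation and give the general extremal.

The Lagrangian is L = (1/2)(y')^2 + (1/2) y^2.
∂L/∂y = y.
∂L/∂y' = y'.
The Euler-Lagrange equation d/dx(∂L/∂y') − ∂L/∂y = 0 becomes:
    y'' - y = 0
General solution: y(x) = A e^x + B e^(-x), where A and B are arbitrary constants fixed by the endpoint conditions.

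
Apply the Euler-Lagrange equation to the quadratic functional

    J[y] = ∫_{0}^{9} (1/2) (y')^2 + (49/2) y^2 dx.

The Lagrangian is L = (1/2) (y')^2 + (49/2) y^2.
Compute ∂L/∂y = 49y, ∂L/∂y' = y'.
The Euler-Lagrange equation d/dx(∂L/∂y') − ∂L/∂y = 0 reduces to
    y'' − 49 y = 0.
Its general solution is
    y(x) = A e^(7x) + B e^(−7x),
with A, B fixed by the endpoint conditions.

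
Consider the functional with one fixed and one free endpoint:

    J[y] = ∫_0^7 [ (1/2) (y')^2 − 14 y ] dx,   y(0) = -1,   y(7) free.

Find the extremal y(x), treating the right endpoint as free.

The Lagrangian L = (1/2) (y')^2 − 14 y gives
    ∂L/∂y = −14,   ∂L/∂y' = y'.
Euler-Lagrange: d/dx(y') − (−14) = 0, i.e. y'' + 14 = 0, so
    y(x) = −(14/2) x^2 + C1 x + C2.
Fixed left endpoint y(0) = -1 ⇒ C2 = -1.
The right endpoint x = 7 is free, so the natural (transversality) condition is ∂L/∂y' |_{x=7} = 0, i.e. y'(7) = 0.
Compute y'(x) = −14 x + C1, so y'(7) = −98 + C1 = 0 ⇒ C1 = 98.
Therefore the extremal is
    y(x) = −7 x^2 + 98 x − 1.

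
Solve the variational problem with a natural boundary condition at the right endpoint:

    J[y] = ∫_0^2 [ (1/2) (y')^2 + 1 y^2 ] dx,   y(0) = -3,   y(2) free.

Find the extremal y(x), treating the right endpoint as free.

The Lagrangian L = (1/2) (y')^2 + 1 y^2 gives
    ∂L/∂y = 2 y,   ∂L/∂y' = y'.
Euler-Lagrange: y'' − 2 y = 0.
With k = sqrt(2), the general solution is
    y(x) = A cosh(sqrt(2) x) + B sinh(sqrt(2) x).
Fixed left endpoint y(0) = -3 ⇒ A = -3.
The right endpoint x = 2 is free, so the natural (transversality) condition is ∂L/∂y' |_{x=2} = 0, i.e. y'(2) = 0.
Compute y'(x) = A k sinh(k x) + B k cosh(k x), so
    y'(2) = A k sinh(k·2) + B k cosh(k·2) = 0
    ⇒ B = −A tanh(k·2) = 3 tanh(sqrt(2)·2).
Therefore the extremal is
    y(x) = −3 cosh(sqrt(2) x) + 3 tanh(sqrt(2)·2) sinh(sqrt(2) x).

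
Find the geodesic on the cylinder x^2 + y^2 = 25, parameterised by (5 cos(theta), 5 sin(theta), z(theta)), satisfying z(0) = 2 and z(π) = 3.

Parameterise the cylinder of radius R = 5 as
    r(θ) = (5 cos θ, 5 sin θ, z(θ)).
The arc-length element is
    ds = sqrt(25 + (dz/dθ)^2) dθ,
so the Lagrangian is L = sqrt(25 + z'^2).
L depends on z' only, not on z or θ, so ∂L/∂z = 0 and
    ∂L/∂z' = z' / sqrt(25 + z'^2).
The Euler-Lagrange equation gives
    d/dθ( z' / sqrt(25 + z'^2) ) = 0,
so z' is constant. Integrating once:
    z(θ) = a θ + b,
a helix on the cylinder (a straight line when the cylinder is unrolled). The constants a, b are determined by the endpoint conditions.
With endpoint conditions z(0) = 2 and z(π) = 3: from z(0) = b we get b = 2, and a·π + 2 = 3 gives a = 1/π, so
    z(θ) = (1/π) θ + 2.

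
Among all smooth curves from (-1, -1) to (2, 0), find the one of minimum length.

Arc-length functional: J[y] = ∫ sqrt(1 + (y')^2) dx.
Lagrangian L = sqrt(1 + (y')^2) has no explicit y dependence, so ∂L/∂y = 0 and the Euler-Lagrange equation gives
    d/dx( y' / sqrt(1 + (y')^2) ) = 0  ⇒  y' / sqrt(1 + (y')^2) = const.
Hence y' is constant, so y(x) is affine.
Fitting the endpoints (-1, -1) and (2, 0):
    slope m = (0 − (-1)) / (2 − (-1)) = 1/3,
    intercept c = (-1) − m·(-1) = -2/3.
Extremal: y(x) = (1/3) x - 2/3.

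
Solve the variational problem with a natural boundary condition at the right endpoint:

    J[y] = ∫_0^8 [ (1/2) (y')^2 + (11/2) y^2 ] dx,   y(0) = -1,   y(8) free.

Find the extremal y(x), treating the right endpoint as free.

The Lagrangian L = (1/2) (y')^2 + (11/2) y^2 gives
    ∂L/∂y = 11 y,   ∂L/∂y' = y'.
Euler-Lagrange: y'' − 11 y = 0.
With k = sqrt(11), the general solution is
    y(x) = A cosh(sqrt(11) x) + B sinh(sqrt(11) x).
Fixed left endpoint y(0) = -1 ⇒ A = -1.
The right endpoint x = 8 is free, so the natural (transversality) condition is ∂L/∂y' |_{x=8} = 0, i.e. y'(8) = 0.
Compute y'(x) = A k sinh(k x) + B k cosh(k x), so
    y'(8) = A k sinh(k·8) + B k cosh(k·8) = 0
    ⇒ B = −A tanh(k·8) = tanh(sqrt(11)·8).
Therefore the extremal is
    y(x) = −cosh(sqrt(11) x) + tanh(sqrt(11)·8) sinh(sqrt(11) x).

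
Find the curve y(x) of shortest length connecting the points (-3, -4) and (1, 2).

Arc-length functional: J[y] = ∫ sqrt(1 + (y')^2) dx.
Lagrangian L = sqrt(1 + (y')^2) has no explicit y dependence, so ∂L/∂y = 0 and the Euler-Lagrange equation gives
    d/dx( y' / sqrt(1 + (y')^2) ) = 0  ⇒  y' / sqrt(1 + (y')^2) = const.
Hence y' is constant, so y(x) is affine.
Fitting the endpoints (-3, -4) and (1, 2):
    slope m = (2 − (-4)) / (1 − (-3)) = 3/2,
    intercept c = (-4) − m·(-3) = 1/2.
Extremal: y(x) = (3/2) x + 1/2.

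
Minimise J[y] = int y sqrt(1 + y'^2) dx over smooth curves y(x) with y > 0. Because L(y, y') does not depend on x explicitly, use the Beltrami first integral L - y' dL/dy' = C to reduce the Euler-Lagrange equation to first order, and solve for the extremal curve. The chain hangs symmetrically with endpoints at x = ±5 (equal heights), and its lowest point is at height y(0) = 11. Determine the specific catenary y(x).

The Lagrangian L(y, y') = y sqrt(1 + y'^2) has no explicit x dependence, so the Beltrami identity applies:
    L − y' ∂L/∂y' = C.
Compute ∂L/∂y' = y · y' / sqrt(1 + y'^2). Then
    L − y' ∂L/∂y'
    = y sqrt(1 + y'^2) − y · y'^2 / sqrt(1 + y'^2)
    = y (1 + y'^2 − y'^2) / sqrt(1 + y'^2)
    = y / sqrt(1 + y'^2) = C.
Squaring gives y^2 = C^2 (1 + y'^2), i.e.
    y'^2 = y^2 / C^2 − 1.
Separating variables,
    dy / sqrt(y^2 − C^2) = dx / C,
and integrating gives arccosh(y / C) = (x − a)/C, so
    y(x) = C cosh((x − a)/C),
the catenary. The constants C and a are fixed by the two endpoint conditions (and, for the hanging-chain problem, the length constraint selects C).
Now fit the given data. The endpoints x = ±5 are symmetric at equal height, so the catenary is even about its minimum: a = 0 and y(x) = C cosh(x/C). The lowest point is y(0) = C cosh(0) = C, and we are told y(0) = 11, so C = 11. Therefore
    y(x) = 11 cosh(x/11),
and at the endpoints
    y(±5) = 11 cosh(5/11).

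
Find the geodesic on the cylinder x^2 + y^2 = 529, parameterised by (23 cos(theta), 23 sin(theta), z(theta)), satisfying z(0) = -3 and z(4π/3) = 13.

Parameterise the cylinder of radius R = 23 as
    r(θ) = (23 cos θ, 23 sin θ, z(θ)).
The arc-length element is
    ds = sqrt(529 + (dz/dθ)^2) dθ,
so the Lagrangian is L = sqrt(529 + z'^2).
L depends on z' only, not on z or θ, so ∂L/∂z = 0 and
    ∂L/∂z' = z' / sqrt(529 + z'^2).
The Euler-Lagrange equation gives
    d/dθ( z' / sqrt(529 + z'^2) ) = 0,
so z' is constant. Integrating once:
    z(θ) = a θ + b,
a helix on the cylinder (a straight line when the cylinder is unrolled). The constants a, b are determined by the endpoint conditions.
With endpoint conditions z(0) = -3 and z(4π/3) = 13: from z(0) = b we get b = -3, and a·4π/3 + -3 = 13 gives a = 12/π, so
    z(θ) = (12/π) θ − 3.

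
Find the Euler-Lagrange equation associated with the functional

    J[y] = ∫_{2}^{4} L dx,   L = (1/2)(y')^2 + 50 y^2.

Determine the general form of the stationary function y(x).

The Lagrangian is L = (1/2)(y')^2 + 50 y^2.
∂L/∂y = 100y.
∂L/∂y' = y'.
The Euler-Lagrange equation d/dx(∂L/∂y') − ∂L/∂y = 0 becomes:
    y'' - 100 y = 0
General solution: y(x) = A e^(10x) + B e^(-10x), where A and B are arbitrary constants fixed by the endpoint conditions.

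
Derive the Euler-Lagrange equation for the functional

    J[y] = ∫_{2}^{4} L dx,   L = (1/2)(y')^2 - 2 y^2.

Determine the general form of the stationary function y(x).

The Lagrangian is L = (1/2)(y')^2 - 2 y^2.
∂L/∂y = -4y.
∂L/∂y' = y'.
The Euler-Lagrange equation d/dx(∂L/∂y') − ∂L/∂y = 0 becomes:
    y'' + 4 y = 0
General solution: y(x) = A sin(2x) + B cos(2x), where A and B are arbitrary constants fixed by the endpoint conditions.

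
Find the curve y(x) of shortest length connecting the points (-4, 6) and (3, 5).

Arc-length functional: J[y] = ∫ sqrt(1 + (y')^2) dx.
Lagrangian L = sqrt(1 + (y')^2) has no explicit y dependence, so ∂L/∂y = 0 and the Euler-Lagrange equation gives
    d/dx( y' / sqrt(1 + (y')^2) ) = 0  ⇒  y' / sqrt(1 + (y')^2) = const.
Hence y' is constant, so y(x) is affine.
Fitting the endpoints (-4, 6) and (3, 5):
    slope m = (5 − 6) / (3 − (-4)) = -1/7,
    intercept c = 6 − m·(-4) = 38/7.
Extremal: y(x) = (-1/7) x + 38/7.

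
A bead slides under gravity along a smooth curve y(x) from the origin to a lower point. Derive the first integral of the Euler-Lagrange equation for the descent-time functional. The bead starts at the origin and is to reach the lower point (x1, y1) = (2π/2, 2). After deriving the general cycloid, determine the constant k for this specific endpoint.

The Lagrangian L = sqrt((1 + y'^2) / y) has no explicit x dependence, so the Beltrami identity applies:
    L − y' ∂L/∂y' = C.
Compute ∂L/∂y' = y' / sqrt(y (1 + y'^2)).
Substitute:
    sqrt((1 + y'^2)/y) − y'·y' / sqrt(y (1 + y'^2))
    = (1 + y'^2) / sqrt(y (1 + y'^2)) − y'^2 / sqrt(y (1 + y'^2))
    = 1 / sqrt(y (1 + y'^2)) = C.
Squaring and rearranging gives the first integral
    y (1 + y'^2) = 1/C^2 =: k   (constant).
Solving this first-order ODE by the substitution
    y = (k/2)(1 − cos θ)
yields the cycloid parameterisation
    x(θ) = (k/2)(θ − sin θ),   y(θ) = (k/2)(1 − cos θ).
The constant k is fixed by the endpoint condition.
Now fit the given lower endpoint (x1, y1) = (2π/2, 2). At the bottom of the first arch (θ = π), the parametric equations give
    y(π) = (k/2)(1 − cos π) = k,
    x(π) = (k/2)(π − sin π) = kπ/2.
Matching y(π) = 2 gives k = 2, consistent with x(π) = 2π/2. Therefore the specific cycloid is
    x(θ) = (2/2)(θ − sin θ),   y(θ) = (2/2)(1 − cos θ).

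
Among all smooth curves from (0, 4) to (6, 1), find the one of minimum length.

Arc-length functional: J[y] = ∫ sqrt(1 + (y')^2) dx.
Lagrangian L = sqrt(1 + (y')^2) has no explicit y dependence, so ∂L/∂y = 0 and the Euler-Lagrange equation gives
    d/dx( y' / sqrt(1 + (y')^2) ) = 0  ⇒  y' / sqrt(1 + (y')^2) = const.
Hence y' is constant, so y(x) is affine.
Fitting the endpoints (0, 4) and (6, 1):
    slope m = (1 − 4) / (6 − 0) = -1/2,
    intercept c = 4 − m·0 = 4.
Extremal: y(x) = (-1/2) x + 4.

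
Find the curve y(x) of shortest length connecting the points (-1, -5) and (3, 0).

Arc-length functional: J[y] = ∫ sqrt(1 + (y')^2) dx.
Lagrangian L = sqrt(1 + (y')^2) has no explicit y dependence, so ∂L/∂y = 0 and the Euler-Lagrange equation gives
    d/dx( y' / sqrt(1 + (y')^2) ) = 0  ⇒  y' / sqrt(1 + (y')^2) = const.
Hence y' is constant, so y(x) is affine.
Fitting the endpoints (-1, -5) and (3, 0):
    slope m = (0 − (-5)) / (3 − (-1)) = 5/4,
    intercept c = (-5) − m·(-1) = -15/4.
Extremal: y(x) = (5/4) x - 15/4.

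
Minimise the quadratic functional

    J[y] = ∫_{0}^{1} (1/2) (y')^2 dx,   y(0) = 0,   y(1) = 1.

The Lagrangian is L = (1/2) (y')^2.
Compute ∂L/∂y = 0, ∂L/∂y' = y'.
The Euler-Lagrange equation d/dx(∂L/∂y') − ∂L/∂y = 0 reduces to
    y'' = 0.
Its general solution is
    y(x) = A x + B,
with A, B fixed by the endpoint conditions.
Applying the endpoint conditions y(0) = 0 and y(1) = 1: solve A·0 + B = 0 and A·1 + B = 1. Subtracting gives A(1 − 0) = 1 − 0, so A = 1, and B = 0 − A·0 = 0. Therefore
    y(x) = x.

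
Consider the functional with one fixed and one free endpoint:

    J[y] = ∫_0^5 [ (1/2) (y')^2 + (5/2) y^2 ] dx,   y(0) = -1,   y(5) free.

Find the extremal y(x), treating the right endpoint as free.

The Lagrangian L = (1/2) (y')^2 + (5/2) y^2 gives
    ∂L/∂y = 5 y,   ∂L/∂y' = y'.
Euler-Lagrange: y'' − 5 y = 0.
With k = sqrt(5), the general solution is
    y(x) = A cosh(sqrt(5) x) + B sinh(sqrt(5) x).
Fixed left endpoint y(0) = -1 ⇒ A = -1.
The right endpoint x = 5 is free, so the natural (transversality) condition is ∂L/∂y' |_{x=5} = 0, i.e. y'(5) = 0.
Compute y'(x) = A k sinh(k x) + B k cosh(k x), so
    y'(5) = A k sinh(k·5) + B k cosh(k·5) = 0
    ⇒ B = −A tanh(k·5) = tanh(sqrt(5)·5).
Therefore the extremal is
    y(x) = −cosh(sqrt(5) x) + tanh(sqrt(5)·5) sinh(sqrt(5) x).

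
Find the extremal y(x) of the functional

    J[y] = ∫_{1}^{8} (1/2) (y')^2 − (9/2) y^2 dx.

The Lagrangian is L = (1/2) (y')^2 − (9/2) y^2.
Compute ∂L/∂y = -9y, ∂L/∂y' = y'.
The Euler-Lagrange equation d/dx(∂L/∂y') − ∂L/∂y = 0 reduces to
    y'' + 9 y = 0.
Its general solution is
    y(x) = A sin(3x) + B cos(3x),
with A, B fixed by the endpoint conditions.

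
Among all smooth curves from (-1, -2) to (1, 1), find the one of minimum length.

Arc-length functional: J[y] = ∫ sqrt(1 + (y')^2) dx.
Lagrangian L = sqrt(1 + (y')^2) has no explicit y dependence, so ∂L/∂y = 0 and the Euler-Lagrange equation gives
    d/dx( y' / sqrt(1 + (y')^2) ) = 0  ⇒  y' / sqrt(1 + (y')^2) = const.
Hence y' is constant, so y(x) is affine.
Fitting the endpoints (-1, -2) and (1, 1):
    slope m = (1 − (-2)) / (1 − (-1)) = 3/2,
    intercept c = (-2) − m·(-1) = -1/2.
Extremal: y(x) = (3/2) x - 1/2.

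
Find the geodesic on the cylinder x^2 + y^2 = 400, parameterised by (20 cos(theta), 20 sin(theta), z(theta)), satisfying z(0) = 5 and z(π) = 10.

Parameterise the cylinder of radius R = 20 as
    r(θ) = (20 cos θ, 20 sin θ, z(θ)).
The arc-length element is
    ds = sqrt(400 + (dz/dθ)^2) dθ,
so the Lagrangian is L = sqrt(400 + z'^2).
L depends on z' only, not on z or θ, so ∂L/∂z = 0 and
    ∂L/∂z' = z' / sqrt(400 + z'^2).
The Euler-Lagrange equation gives
    d/dθ( z' / sqrt(400 + z'^2) ) = 0,
so z' is constant. Integrating once:
    z(θ) = a θ + b,
a helix on the cylinder (a straight line when the cylinder is unrolled). The constants a, b are determined by the endpoint conditions.
With endpoint conditions z(0) = 5 and z(π) = 10: from z(0) = b we get b = 5, and a·π + 5 = 10 gives a = 5/π, so
    z(θ) = (5/π) θ + 5.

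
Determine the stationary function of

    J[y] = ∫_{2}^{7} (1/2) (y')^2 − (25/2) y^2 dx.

The Lagrangian is L = (1/2) (y')^2 − (25/2) y^2.
Compute ∂L/∂y = -25y, ∂L/∂y' = y'.
The Euler-Lagrange equation d/dx(∂L/∂y') − ∂L/∂y = 0 reduces to
    y'' + 25 y = 0.
Its general solution is
    y(x) = A sin(5x) + B cos(5x),
with A, B fixed by the endpoint conditions.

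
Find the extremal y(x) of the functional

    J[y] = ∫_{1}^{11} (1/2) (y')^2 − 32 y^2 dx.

The Lagrangian is L = (1/2) (y')^2 − 32 y^2.
Compute ∂L/∂y = -64y, ∂L/∂y' = y'.
The Euler-Lagrange equation d/dx(∂L/∂y') − ∂L/∂y = 0 reduces to
    y'' + 64 y = 0.
Its general solution is
    y(x) = A sin(8x) + B cos(8x),
with A, B fixed by the endpoint conditions.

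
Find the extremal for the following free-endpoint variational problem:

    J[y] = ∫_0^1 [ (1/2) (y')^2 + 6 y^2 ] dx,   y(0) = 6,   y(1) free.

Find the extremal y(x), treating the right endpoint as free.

The Lagrangian L = (1/2) (y')^2 + 6 y^2 gives
    ∂L/∂y = 12 y,   ∂L/∂y' = y'.
Euler-Lagrange: y'' − 12 y = 0.
With k = sqrt(12), the general solution is
    y(x) = A cosh(sqrt(12) x) + B sinh(sqrt(12) x).
Fixed left endpoint y(0) = 6 ⇒ A = 6.
The right endpoint x = 1 is free, so the natural (transversality) condition is ∂L/∂y' |_{x=1} = 0, i.e. y'(1) = 0.
Compute y'(x) = A k sinh(k x) + B k cosh(k x), so
    y'(1) = A k sinh(k·1) + B k cosh(k·1) = 0
    ⇒ B = −A tanh(k·1) = − 6 tanh(sqrt(12)·1).
Therefore the extremal is
    y(x) = 6 cosh(sqrt(12) x) − 6 tanh(sqrt(12)·1) sinh(sqrt(12) x).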